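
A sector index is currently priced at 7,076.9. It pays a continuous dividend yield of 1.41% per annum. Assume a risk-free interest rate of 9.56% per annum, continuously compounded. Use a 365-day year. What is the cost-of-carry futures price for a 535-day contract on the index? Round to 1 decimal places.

7,974.9

F = S·e^((r − q)T) = 7076.9 · e^((0.0956 − 0.0141) × 535/365)
= 7076.9 · e^0.119459 = 7076.9 × 1.126887
F = 7,974.9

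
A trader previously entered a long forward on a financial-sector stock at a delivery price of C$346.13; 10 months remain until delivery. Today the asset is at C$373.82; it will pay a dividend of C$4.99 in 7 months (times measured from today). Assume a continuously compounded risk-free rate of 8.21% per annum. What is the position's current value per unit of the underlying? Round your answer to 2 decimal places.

C$45.82

PV(remaining dividends) I = 4.99·e^(−0.0821·7/12) = 4.7567
Current forward F = (S − I)·e^(rT) = (373.82 − 4.7567)·e^(0.0821·10/12) = 369.0633 × 1.070811 = 395.1970
Value (long) = (F − K)·e^(−rT) = (395.1970 − 346.13) × 0.933871 = 45.8222
Value = C$45.82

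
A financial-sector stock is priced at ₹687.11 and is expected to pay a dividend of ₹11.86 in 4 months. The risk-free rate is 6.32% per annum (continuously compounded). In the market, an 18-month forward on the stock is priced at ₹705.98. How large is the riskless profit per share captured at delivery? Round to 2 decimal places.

PV(dividends) I = 11.86·e^(−0.0632·4/12) = 11.6128
Fair forward F* = (S − I)·e^(rT) = (687.11 − 11.6128)·e^0.094800 = 675.4972 × 1.099439 = 742.6680
Market ₹705.98 < fair 742.6680: forward underpriced → reverse cash-and-carry (short the stock, invest proceeds at r, pay the dividends, go long the forward).
Profit at T = |F_mkt − F*| = |705.98 − 742.6680| = ₹36.69 per share

₹36.69 per share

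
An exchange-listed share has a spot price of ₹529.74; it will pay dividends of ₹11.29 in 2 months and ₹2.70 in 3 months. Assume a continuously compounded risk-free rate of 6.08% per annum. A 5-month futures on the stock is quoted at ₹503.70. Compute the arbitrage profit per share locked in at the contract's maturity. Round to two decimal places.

PV(dividends) I = 11.29·e^(−0.0608·2/12) + 2.70·e^(−0.0608·3/12) = 13.8354
Fair futures F* = (S − I)·e^(rT) = (529.74 − 13.8354)·e^0.025333 = 515.9046 × 1.025657 = 529.1412
Market ₹503.70 < fair 529.1412: forward underpriced → reverse cash-and-carry (short the stock, invest proceeds at r, pay the dividends, go long the forward).
Profit at T = |F_mkt − F*| = |503.70 − 529.1412| = ₹25.44 per share

₹25.44 per share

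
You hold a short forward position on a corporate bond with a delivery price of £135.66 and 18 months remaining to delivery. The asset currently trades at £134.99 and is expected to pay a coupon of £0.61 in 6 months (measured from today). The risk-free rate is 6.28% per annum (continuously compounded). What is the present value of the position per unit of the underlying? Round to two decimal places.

PV(remaining coupons) I = 0.61·e^(−0.0628·6/12) = 0.5911
Current forward F = (S − I)·e^(rT) = (134.99 − 0.5911)·e^(0.0628·18/12) = 134.3989 × 1.098779 = 147.6747
Value (long) = (F − K)·e^(−rT) = (147.6747 − 135.66) × 0.910101 = 10.9346
Short position value = −(long value) = -£10.93

-£10.93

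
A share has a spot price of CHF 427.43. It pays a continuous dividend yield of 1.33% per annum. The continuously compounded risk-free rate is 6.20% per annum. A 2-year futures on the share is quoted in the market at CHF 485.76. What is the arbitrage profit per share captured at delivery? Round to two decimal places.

CHF 14.60 per share

Fair futures: F* = S·e^(carry·T), with carry = (r − q) = 0.0620 − 0.0133 = 0.0487
F* = 427.43 · e^(0.0487 × 2) = 427.43 · e^0.097400 = 427.43 × 1.102301 = CHF 471.1565
Market CHF 485.76 > fair CHF 471.1565: forward overpriced → cash-and-carry (buy spot, short the forward).
At maturity, profit = |F_mkt − F*| = |485.76 − 471.1565| = CHF 14.60 per share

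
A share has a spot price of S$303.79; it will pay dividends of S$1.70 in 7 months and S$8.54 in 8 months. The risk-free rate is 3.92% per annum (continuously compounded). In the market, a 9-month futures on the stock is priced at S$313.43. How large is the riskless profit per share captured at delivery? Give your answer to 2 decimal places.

PV(dividends) I = 1.70·e^(−0.0392·7/12) + 8.54·e^(−0.0392·8/12) = 9.9813
Fair futures F* = (S − I)·e^(rT) = (303.79 − 9.9813)·e^0.029400 = 293.8087 × 1.029836 = 302.5748
Market S$313.43 > fair 302.5748: forward overpriced → cash-and-carry (borrow at r, buy the stock and collect the dividends, short the forward).
Profit at T = |F_mkt − F*| = |313.43 − 302.5748| = S$10.86 per share

S$10.86 per share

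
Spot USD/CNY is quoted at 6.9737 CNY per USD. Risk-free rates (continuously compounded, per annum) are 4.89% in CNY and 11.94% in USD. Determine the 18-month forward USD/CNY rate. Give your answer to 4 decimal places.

6.2739

F = S·e^((r_CNY − r_USD)T) = 6.9737 · e^((0.0489 − 0.1194) × 18/12)
= 6.9737 · e^-0.105750 = 6.9737 × 0.899650
F = 6.2739 CNY per USD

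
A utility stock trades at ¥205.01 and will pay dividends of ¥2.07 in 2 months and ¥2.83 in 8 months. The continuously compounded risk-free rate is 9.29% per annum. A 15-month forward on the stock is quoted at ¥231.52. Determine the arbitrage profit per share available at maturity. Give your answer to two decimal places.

PV(dividends) I = 2.07·e^(−0.0929·2/12) + 2.83·e^(−0.0929·8/12) = 4.6982
Fair forward F* = (S − I)·e^(rT) = (205.01 − 4.6982)·e^0.116125 = 200.3118 × 1.123136 = 224.9774
Market ¥231.52 > fair 224.9774: forward overpriced → cash-and-carry (borrow at r, buy the stock and collect the dividends, short the forward).
Profit at T = |F_mkt − F*| = |231.52 − 224.9774| = ¥6.54 per share

¥6.54 per share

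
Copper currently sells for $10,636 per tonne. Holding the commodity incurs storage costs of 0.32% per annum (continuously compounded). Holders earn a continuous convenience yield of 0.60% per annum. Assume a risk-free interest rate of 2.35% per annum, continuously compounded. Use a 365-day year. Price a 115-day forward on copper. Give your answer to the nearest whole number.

Net carry = r + u − y = 0.0235 + 0.0032 − 0.0060 = 0.0207
F = S·e^((r+u−y)T) = 10636 · e^(0.0207 × 115/365) = 10636 · e^0.006522
= 10636 × 1.006543 = $10,706 per tonne

$10,706 per tonne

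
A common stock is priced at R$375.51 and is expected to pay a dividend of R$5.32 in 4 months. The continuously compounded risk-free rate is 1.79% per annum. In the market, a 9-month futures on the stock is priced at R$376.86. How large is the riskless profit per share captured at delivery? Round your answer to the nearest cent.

R$1.63 per share

PV(dividends) I = 5.32·e^(−0.0179·4/12) = 5.2884
Fair futures F* = (S − I)·e^(rT) = (375.51 − 5.2884)·e^0.013425 = 370.2216 × 1.013516 = 375.2255
Market R$376.86 > fair 375.2255: forward overpriced → cash-and-carry (borrow at r, buy the stock and collect the dividends, short the forward).
Profit at T = |F_mkt − F*| = |376.86 − 375.2255| = R$1.63 per share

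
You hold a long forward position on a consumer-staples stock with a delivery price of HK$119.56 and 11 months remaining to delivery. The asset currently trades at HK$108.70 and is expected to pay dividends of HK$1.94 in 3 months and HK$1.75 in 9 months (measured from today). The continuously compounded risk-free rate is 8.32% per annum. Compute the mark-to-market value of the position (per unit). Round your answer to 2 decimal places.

PV(remaining dividends) I = 1.94·e^(−0.0832·3/12) + 1.75·e^(−0.0832·9/12) = 3.5442
Current forward F = (S − I)·e^(rT) = (108.70 − 3.5442)·e^(0.0832·11/12) = 105.1558 × 1.079250 = 113.4894
Value (long) = (F − K)·e^(−rT) = (113.4894 − 119.56) × 0.926569 = -5.6248
Value = -HK$5.62

-HK$5.62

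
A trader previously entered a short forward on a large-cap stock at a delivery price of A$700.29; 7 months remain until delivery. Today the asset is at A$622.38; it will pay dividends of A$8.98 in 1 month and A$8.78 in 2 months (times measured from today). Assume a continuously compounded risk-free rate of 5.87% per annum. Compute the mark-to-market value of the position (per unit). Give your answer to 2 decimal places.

PV(remaining dividends) I = 8.98·e^(−0.0587·1/12) + 8.78·e^(−0.0587·2/12) = 17.6307
Current forward F = (S − I)·e^(rT) = (622.38 − 17.6307)·e^(0.0587·7/12) = 604.7493 × 1.034835 = 625.8157
Value (long) = (F − K)·e^(−rT) = (625.8157 − 700.29) × 0.966338 = -71.9673
Short position value = −(long value) = A$71.97

A$71.97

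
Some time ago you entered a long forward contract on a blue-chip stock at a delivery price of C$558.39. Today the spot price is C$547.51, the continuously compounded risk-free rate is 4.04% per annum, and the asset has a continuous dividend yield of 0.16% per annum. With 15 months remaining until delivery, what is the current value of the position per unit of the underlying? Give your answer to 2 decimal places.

C$15.52

Current fair forward for the remaining 15 months: F = S·e^((r − q)·T), (r − q) = 0.0404 − 0.0016 = 0.0388
F = 547.51 · e^(0.0388 × 15/12) = 547.51 × 1.049695 = 574.7185
Value of long forward = (F − K)·e^(−rT) = (574.7185 − 558.39) · e^(−0.0404·15/12)
= 16.3285 × 0.950754 = 15.52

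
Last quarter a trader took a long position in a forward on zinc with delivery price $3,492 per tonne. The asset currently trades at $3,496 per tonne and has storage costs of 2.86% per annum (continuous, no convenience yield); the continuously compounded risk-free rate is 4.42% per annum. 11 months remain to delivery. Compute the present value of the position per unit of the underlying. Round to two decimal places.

$235.52 per tonne

Current fair forward for the remaining 11 months: F = S·e^((r + u)·T), (r + u) = 0.0442 + 0.0286 = 0.0728
F = 3496 · e^(0.0728 × 11/12) = 3496 × 1.06901037 = 3737.2603
Value of long forward = (F − K)·e^(−rT) = (3737.2603 − 3492) · e^(−0.0442·11/12)
= 245.2603 × 0.96029316 = 235.52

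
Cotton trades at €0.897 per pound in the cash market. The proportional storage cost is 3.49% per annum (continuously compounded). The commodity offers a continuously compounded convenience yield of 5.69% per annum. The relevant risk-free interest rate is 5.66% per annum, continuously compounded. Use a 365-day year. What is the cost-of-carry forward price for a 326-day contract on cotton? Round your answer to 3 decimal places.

Net carry = r + u − y = 0.0566 + 0.0349 − 0.0569 = 0.0346
F = S·e^((r+u−y)T) = 0.897 · e^(0.0346 × 326/365) = 0.897 · e^0.030903
= 0.897 × 1.031385 = €0.925 per pound

€0.925 per pound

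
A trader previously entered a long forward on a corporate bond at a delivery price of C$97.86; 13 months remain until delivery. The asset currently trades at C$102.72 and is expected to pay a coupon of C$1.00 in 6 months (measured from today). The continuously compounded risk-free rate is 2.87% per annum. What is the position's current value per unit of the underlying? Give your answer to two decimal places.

C$6.87

PV(remaining coupons) I = 1.00·e^(−0.0287·6/12) = 0.9858
Current forward F = (S − I)·e^(rT) = (102.72 − 0.9858)·e^(0.0287·13/12) = 101.7342 × 1.031580 = 104.9470
Value (long) = (F − K)·e^(−rT) = (104.9470 − 97.86) × 0.969387 = 6.8700
Value = C$6.87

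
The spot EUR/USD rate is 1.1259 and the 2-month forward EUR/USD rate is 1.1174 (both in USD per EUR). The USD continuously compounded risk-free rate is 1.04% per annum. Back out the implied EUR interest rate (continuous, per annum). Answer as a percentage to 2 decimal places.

F = S·e^((r_USD − r_EUR)T) ⇒ r_EUR = r_USD − ln(F/S)/T
ln(1.1174/1.1259) = -0.007578; /(2/12) = -0.045468
r_EUR = 0.0104 + 0.045468 = 0.055868
r_EUR = 5.59%

5.59%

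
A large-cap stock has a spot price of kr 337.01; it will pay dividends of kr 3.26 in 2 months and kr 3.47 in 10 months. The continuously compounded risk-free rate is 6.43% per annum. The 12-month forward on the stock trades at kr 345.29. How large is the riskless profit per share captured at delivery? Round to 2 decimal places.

kr 7.15 per share

PV(dividends) I = 3.26·e^(−0.0643·2/12) + 3.47·e^(−0.0643·10/12) = 6.5142
Fair forward F* = (S − I)·e^(rT) = (337.01 − 6.5142)·e^0.064300 = 330.4958 × 1.066412 = 352.4447
Market kr 345.29 < fair 352.4447: forward underpriced → reverse cash-and-carry (short the stock, invest proceeds at r, pay the dividends, go long the forward).
Profit at T = |F_mkt − F*| = |345.29 − 352.4447| = kr 7.15 per share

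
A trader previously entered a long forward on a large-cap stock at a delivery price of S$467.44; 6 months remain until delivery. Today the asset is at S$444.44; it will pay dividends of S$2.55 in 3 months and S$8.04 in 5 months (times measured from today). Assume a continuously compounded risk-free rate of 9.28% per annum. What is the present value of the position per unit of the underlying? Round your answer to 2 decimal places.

-S$12.03

PV(remaining dividends) I = 2.55·e^(−0.0928·3/12) + 8.04·e^(−0.0928·5/12) = 10.2266
Current forward F = (S − I)·e^(rT) = (444.44 − 10.2266)·e^(0.0928·6/12) = 434.2134 × 1.047493 = 454.8355
Value (long) = (F − K)·e^(−rT) = (454.8355 − 467.44) × 0.954660 = -12.0330
Value = -S$12.03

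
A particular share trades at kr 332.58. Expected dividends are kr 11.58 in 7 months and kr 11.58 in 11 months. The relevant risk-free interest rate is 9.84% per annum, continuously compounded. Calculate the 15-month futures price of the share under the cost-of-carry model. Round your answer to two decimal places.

PV(dividends) I = 11.58·e^(−0.0984·7/12) + 11.58·e^(−0.0984·11/12)
I = 10.9340 + 10.5812 = 21.5152
F = (S − I)·e^(rT) = (332.58 − 21.5152) · e^(0.0984·15/12)
= 311.0648 · e^0.123000 = 311.0648 × 1.130884 = kr 351.78

kr 351.78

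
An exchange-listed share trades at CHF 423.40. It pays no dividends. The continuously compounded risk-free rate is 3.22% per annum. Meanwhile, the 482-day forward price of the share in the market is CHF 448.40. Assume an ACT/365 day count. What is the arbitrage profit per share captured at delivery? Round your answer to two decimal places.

Fair forward: F* = S·e^(carry·T), with carry = r = 0.0322
F* = 423.40 · e^(0.0322 × 482/365) = 423.40 · e^0.042522 = 423.40 × 1.043439 = CHF 441.7921
Market CHF 448.40 > fair CHF 441.7921: forward overpriced → cash-and-carry (buy spot, short the forward).
At maturity, profit = |F_mkt − F*| = |448.40 − 441.7921| = CHF 6.61 per share

CHF 6.61 per share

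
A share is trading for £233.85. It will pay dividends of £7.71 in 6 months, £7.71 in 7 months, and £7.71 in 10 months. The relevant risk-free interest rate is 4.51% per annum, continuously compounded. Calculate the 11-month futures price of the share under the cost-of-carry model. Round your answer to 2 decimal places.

PV(dividends) I = 7.71·e^(−0.0451·6/12) + 7.71·e^(−0.0451·7/12) + 7.71·e^(−0.0451·10/12)
I = 7.5381 + 7.5098 + 7.4256 = 22.4735
F = (S − I)·e^(rT) = (233.85 − 22.4735) · e^(0.0451·11/12)
= 211.3765 · e^0.041342 = 211.3765 × 1.042208 = £220.30

£220.30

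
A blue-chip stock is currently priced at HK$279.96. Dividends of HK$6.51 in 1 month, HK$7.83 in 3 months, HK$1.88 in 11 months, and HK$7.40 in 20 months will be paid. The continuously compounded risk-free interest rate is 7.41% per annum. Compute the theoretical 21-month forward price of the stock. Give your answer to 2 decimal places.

HK$293.16

PV(dividends) I = 6.51·e^(−0.0741·1/12) + 7.83·e^(−0.0741·3/12) + 1.88·e^(−0.0741·11/12) + 7.40·e^(−0.0741·20/12)
I = 6.4699 + 7.6863 + 1.7565 + 6.5403 = 22.4530
F = (S − I)·e^(rT) = (279.96 − 22.4530) · e^(0.0741·21/12)
= 257.5070 · e^0.129675 = 257.5070 × 1.138458 = HK$293.16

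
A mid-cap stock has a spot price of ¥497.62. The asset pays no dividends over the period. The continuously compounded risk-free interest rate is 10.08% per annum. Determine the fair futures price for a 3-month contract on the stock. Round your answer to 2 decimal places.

F = S·e^(rT) = 497.62 · e^(0.1008 × 3/12)
= 497.62 · e^0.025200 = 497.62 × 1.025520
F = ¥510.32

¥510.32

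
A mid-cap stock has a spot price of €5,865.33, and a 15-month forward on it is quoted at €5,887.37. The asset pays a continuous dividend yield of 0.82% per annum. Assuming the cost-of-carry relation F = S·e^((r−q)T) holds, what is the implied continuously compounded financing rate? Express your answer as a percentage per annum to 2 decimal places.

1.12%

From F = S·e^((r−q)T): (r − q) = ln(F/S)/T
ln(5887.37/5865.33) = ln(1.003758) = 0.003751
(r − q) = 0.003751 / (15/12) = 0.003001
r = ln(F/S)/T + q = 0.003001 + 0.0082 = 0.011201
r = 1.12%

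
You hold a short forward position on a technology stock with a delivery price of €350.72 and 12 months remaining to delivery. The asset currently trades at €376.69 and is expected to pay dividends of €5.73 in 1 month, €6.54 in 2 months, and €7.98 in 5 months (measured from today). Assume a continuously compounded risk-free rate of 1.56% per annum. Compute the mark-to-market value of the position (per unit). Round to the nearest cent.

PV(remaining dividends) I = 5.73·e^(−0.0156·1/12) + 6.54·e^(−0.0156·2/12) + 7.98·e^(−0.0156·5/12) = 20.1739
Current forward F = (S − I)·e^(rT) = (376.69 − 20.1739)·e^(0.0156·12/12) = 356.5161 × 1.015722 = 362.1212
Value (long) = (F − K)·e^(−rT) = (362.1212 − 350.72) × 0.984521 = 11.2247
Short position value = −(long value) = -€11.22

-€11.22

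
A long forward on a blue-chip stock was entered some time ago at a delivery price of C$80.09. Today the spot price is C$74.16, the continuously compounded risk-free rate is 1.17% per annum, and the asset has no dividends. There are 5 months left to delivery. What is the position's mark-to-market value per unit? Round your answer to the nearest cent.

-C$5.54

Current fair forward for the remaining 5 months: F = S·e^(r·T), r = 0.0117
F = 74.16 · e^(0.0117 × 5/12) = 74.16 × 1.004887 = 74.5224
Value of long forward = (F − K)·e^(−rT) = (74.5224 − 80.09) · e^(−0.0117·5/12)
= -5.5676 × 0.995137 = -5.54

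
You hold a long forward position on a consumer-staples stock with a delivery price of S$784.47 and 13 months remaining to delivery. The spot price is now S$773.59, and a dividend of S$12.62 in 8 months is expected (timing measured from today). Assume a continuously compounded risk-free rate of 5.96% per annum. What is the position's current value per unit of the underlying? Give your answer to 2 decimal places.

PV(remaining dividends) I = 12.62·e^(−0.0596·8/12) = 12.1284
Current forward F = (S − I)·e^(rT) = (773.59 − 12.1284)·e^(0.0596·13/12) = 761.4616 × 1.066697 = 812.2488
Value (long) = (F − K)·e^(−rT) = (812.2488 − 784.47) × 0.937474 = 26.0419
Value = S$26.04

S$26.04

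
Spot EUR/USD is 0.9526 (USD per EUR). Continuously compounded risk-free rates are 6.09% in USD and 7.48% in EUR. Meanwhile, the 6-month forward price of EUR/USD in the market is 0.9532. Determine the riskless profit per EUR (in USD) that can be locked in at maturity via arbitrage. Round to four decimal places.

0.0072 per EUR (in USD)

Fair forward: F* = S·e^(carry·T), with carry = (r_USD − r_EUR) = 0.0609 − 0.0748 = -0.0139
F* = 0.9526 · e^(-0.0139 × 6/12) = 0.9526 · e^-0.006950 = 0.9526 × 0.993074 = 0.9460
Market 0.9532 > fair 0.9460: forward overpriced → cash-and-carry (buy spot, short the forward).
At maturity, profit = |F_mkt − F*| = |0.9532 − 0.9460| = 0.0072 per EUR (in USD)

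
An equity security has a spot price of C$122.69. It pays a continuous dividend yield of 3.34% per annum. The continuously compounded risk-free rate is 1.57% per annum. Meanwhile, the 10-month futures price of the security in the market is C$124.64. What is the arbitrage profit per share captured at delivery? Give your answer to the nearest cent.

C$3.75 per share

Fair futures: F* = S·e^(carry·T), with carry = (r − q) = 0.0157 − 0.0334 = -0.0177
F* = 122.69 · e^(-0.0177 × 10/12) = 122.69 · e^-0.014750 = 122.69 × 0.985358 = C$120.8936
Market C$124.64 > fair C$120.8936: forward overpriced → cash-and-carry (buy spot, short the forward).
At maturity, profit = |F_mkt − F*| = |124.64 − 120.8936| = C$3.75 per share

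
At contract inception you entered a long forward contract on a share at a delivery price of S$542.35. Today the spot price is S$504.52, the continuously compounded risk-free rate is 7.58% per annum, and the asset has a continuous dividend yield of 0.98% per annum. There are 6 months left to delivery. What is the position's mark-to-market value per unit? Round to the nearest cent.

-S$20.13

Current fair forward for the remaining 6 months: F = S·e^((r − q)·T), (r − q) = 0.0758 − 0.0098 = 0.0660
F = 504.52 · e^(0.0660 × 6/12) = 504.52 × 1.033551 = 521.4472
Value of long forward = (F − K)·e^(−rT) = (521.4472 − 542.35) · e^(−0.0758·6/12)
= -20.9028 × 0.962809 = -20.13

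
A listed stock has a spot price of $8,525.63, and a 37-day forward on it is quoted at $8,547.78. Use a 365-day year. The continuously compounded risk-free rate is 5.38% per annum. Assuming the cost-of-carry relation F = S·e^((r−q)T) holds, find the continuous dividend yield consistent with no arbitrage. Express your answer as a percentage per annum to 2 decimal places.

2.82%

From F = S·e^((r−q)T): (r − q) = ln(F/S)/T
ln(8547.78/8525.63) = ln(1.002598) = 0.002595
(r − q) = 0.002595 / (37/365) = 0.025599
q = r − ln(F/S)/T = 0.0538 − 0.025599 = 0.028201
q = 2.82%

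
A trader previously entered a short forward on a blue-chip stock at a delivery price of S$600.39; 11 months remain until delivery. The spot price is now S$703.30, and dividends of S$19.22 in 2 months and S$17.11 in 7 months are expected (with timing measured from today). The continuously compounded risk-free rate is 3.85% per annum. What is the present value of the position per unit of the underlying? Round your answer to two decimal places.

PV(remaining dividends) I = 19.22·e^(−0.0385·2/12) + 17.11·e^(−0.0385·7/12) = 35.8271
Current forward F = (S − I)·e^(rT) = (703.30 − 35.8271)·e^(0.0385·11/12) = 667.4729 × 1.035922 = 691.4499
Value (long) = (F − K)·e^(−rT) = (691.4499 − 600.39) × 0.965324 = 87.9023
Short position value = −(long value) = -S$87.90

-S$87.90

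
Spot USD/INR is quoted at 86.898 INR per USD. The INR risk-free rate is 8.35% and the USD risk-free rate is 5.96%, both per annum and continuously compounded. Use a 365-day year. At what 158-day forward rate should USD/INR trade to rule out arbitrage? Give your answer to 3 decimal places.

F = S·e^((r_INR − r_USD)T) = 86.898 · e^((0.0835 − 0.0596) × 158/365)
= 86.898 · e^0.010346 = 86.898 × 1.010400
F = 87.802 INR per USD

87.802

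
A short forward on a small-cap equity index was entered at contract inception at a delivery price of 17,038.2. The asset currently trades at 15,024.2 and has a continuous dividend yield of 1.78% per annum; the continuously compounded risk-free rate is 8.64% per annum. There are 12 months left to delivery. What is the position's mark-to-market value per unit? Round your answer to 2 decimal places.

Current fair forward for the remaining 12 months: F = S·e^((r − q)·T), (r − q) = 0.0864 − 0.0178 = 0.0686
F = 15024.2 · e^(0.0686 × 12/12) = 15024.2 × 1.07100772 = 16091.0342
Value of long forward = (F − K)·e^(−rT) = (16091.0342 − 17038.2) · e^(−0.0864·12/12)
= -947.1658 × 0.91722727 = -868.77
Short position value = −(long value) = 868.77

868.77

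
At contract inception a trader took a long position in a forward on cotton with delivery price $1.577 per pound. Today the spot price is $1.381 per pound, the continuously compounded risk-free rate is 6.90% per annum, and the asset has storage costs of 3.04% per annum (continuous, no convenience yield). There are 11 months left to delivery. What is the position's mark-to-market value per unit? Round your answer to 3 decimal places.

-$0.060 per pound

Current fair forward for the remaining 11 months: F = S·e^((r + u)·T), (r + u) = 0.0690 + 0.0304 = 0.0994
F = 1.381 · e^(0.0994 × 11/12) = 1.381 × 1.095397 = 1.5127
Value of long forward = (F − K)·e^(−rT) = (1.5127 − 1.577) · e^(−0.0690·11/12)
= -0.0643 × 0.938709 = -0.060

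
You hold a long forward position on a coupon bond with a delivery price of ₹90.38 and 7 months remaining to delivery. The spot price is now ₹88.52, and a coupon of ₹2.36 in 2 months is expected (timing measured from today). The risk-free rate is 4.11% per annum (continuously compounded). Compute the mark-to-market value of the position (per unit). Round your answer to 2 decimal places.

PV(remaining coupons) I = 2.36·e^(−0.0411·2/12) = 2.3439
Current forward F = (S − I)·e^(rT) = (88.52 − 2.3439)·e^(0.0411·7/12) = 86.1761 × 1.024265 = 88.2672
Value (long) = (F − K)·e^(−rT) = (88.2672 − 90.38) × 0.976310 = -2.0627
Value = -₹2.06

-₹2.06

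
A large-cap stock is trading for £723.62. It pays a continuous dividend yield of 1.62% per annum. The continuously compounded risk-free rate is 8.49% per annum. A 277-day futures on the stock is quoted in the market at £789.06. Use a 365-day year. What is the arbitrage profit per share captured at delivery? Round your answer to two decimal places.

Fair futures: F* = S·e^(carry·T), with carry = (r − q) = 0.0849 − 0.0162 = 0.0687
F* = 723.62 · e^(0.0687 × 277/365) = 723.62 · e^0.052137 = 723.62 × 1.053520 = £762.3481
Market £789.06 > fair £762.3481: forward overpriced → cash-and-carry (buy spot, short the forward).
At maturity, profit = |F_mkt − F*| = |789.06 − 762.3481| = £26.71 per share

£26.71 per share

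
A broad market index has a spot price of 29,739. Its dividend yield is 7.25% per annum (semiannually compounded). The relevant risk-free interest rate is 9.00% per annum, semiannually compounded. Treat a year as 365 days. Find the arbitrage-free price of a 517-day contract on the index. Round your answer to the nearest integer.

30,456

F = S · (1+r/2)^(2T) / (1+q/2)^(2T)
= 29739 × 1.132802 / 1.106138 = 29739 × 1.024105
F = 30,456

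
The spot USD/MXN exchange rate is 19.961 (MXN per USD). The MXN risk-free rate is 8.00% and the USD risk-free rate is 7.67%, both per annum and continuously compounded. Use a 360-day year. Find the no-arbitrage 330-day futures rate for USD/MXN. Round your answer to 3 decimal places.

20.021

F = S·e^((r_MXN − r_USD)T) = 19.961 · e^((0.0800 − 0.0767) × 330/360)
= 19.961 · e^0.003025 = 19.961 × 1.003030
F = 20.021 MXN per USD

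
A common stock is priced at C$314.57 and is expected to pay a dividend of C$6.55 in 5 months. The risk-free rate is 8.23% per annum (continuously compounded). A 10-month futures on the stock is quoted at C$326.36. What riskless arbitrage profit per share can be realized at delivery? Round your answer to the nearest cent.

C$3.76 per share

PV(dividends) I = 6.55·e^(−0.0823·5/12) = 6.3292
Fair futures F* = (S − I)·e^(rT) = (314.57 − 6.3292)·e^0.068583 = 308.2408 × 1.070990 = 330.1228
Market C$326.36 < fair 330.1228: forward underpriced → reverse cash-and-carry (short the stock, invest proceeds at r, pay the dividends, go long the forward).
Profit at T = |F_mkt − F*| = |326.36 − 330.1228| = C$3.76 per share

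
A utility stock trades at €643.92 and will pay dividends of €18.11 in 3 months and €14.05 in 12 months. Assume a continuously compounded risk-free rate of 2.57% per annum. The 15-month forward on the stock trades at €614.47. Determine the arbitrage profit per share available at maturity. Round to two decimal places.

€17.75 per share

PV(dividends) I = 18.11·e^(−0.0257·3/12) + 14.05·e^(−0.0257·12/12) = 31.6875
Fair forward F* = (S − I)·e^(rT) = (643.92 − 31.6875)·e^0.032125 = 612.2325 × 1.032647 = 632.2201
Market €614.47 < fair 632.2201: forward underpriced → reverse cash-and-carry (short the stock, invest proceeds at r, pay the dividends, go long the forward).
Profit at T = |F_mkt − F*| = |614.47 − 632.2201| = €17.75 per share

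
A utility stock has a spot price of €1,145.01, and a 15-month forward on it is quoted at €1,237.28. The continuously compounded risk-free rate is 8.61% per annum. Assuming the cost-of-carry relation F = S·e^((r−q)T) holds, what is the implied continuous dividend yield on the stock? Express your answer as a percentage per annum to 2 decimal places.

2.41%

From F = S·e^((r−q)T): (r − q) = ln(F/S)/T
ln(1237.28/1145.01) = ln(1.080584) = 0.077502
(r − q) = 0.077502 / (15/12) = 0.062002
q = r − ln(F/S)/T = 0.0861 − 0.062002 = 0.024098
q = 2.41%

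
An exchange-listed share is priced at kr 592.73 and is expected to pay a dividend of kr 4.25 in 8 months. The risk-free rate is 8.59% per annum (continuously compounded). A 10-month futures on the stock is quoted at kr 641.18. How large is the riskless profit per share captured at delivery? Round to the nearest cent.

kr 8.78 per share

PV(dividends) I = 4.25·e^(−0.0859·8/12) = 4.0135
Fair futures F* = (S − I)·e^(rT) = (592.73 − 4.0135)·e^0.071583 = 588.7165 × 1.074207 = 632.4034
Market kr 641.18 > fair 632.4034: forward overpriced → cash-and-carry (borrow at r, buy the stock and collect the dividends, short the forward).
Profit at T = |F_mkt − F*| = |641.18 − 632.4034| = kr 8.78 per share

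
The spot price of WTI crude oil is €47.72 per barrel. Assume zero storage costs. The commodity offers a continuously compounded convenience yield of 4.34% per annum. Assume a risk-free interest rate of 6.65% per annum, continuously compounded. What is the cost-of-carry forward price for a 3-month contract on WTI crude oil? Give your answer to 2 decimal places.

€48.00 per barrel

Net carry = r + u − y = 0.0665 + 0.0000 − 0.0434 = 0.0231
F = S·e^((r+u−y)T) = 47.72 · e^(0.0231 × 3/12) = 47.72 · e^0.005775
= 47.72 × 1.005792 = €48.00 per barrel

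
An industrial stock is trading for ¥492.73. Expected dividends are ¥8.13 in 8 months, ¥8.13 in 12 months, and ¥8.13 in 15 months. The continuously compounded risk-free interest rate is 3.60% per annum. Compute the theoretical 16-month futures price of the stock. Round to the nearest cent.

¥492.25

PV(dividends) I = 8.13·e^(−0.0360·8/12) + 8.13·e^(−0.0360·12/12) + 8.13·e^(−0.0360·15/12)
I = 7.9372 + 7.8425 + 7.7723 = 23.5520
F = (S − I)·e^(rT) = (492.73 − 23.5520) · e^(0.0360·16/12)
= 469.1780 · e^0.048000 = 469.1780 × 1.049171 = ¥492.25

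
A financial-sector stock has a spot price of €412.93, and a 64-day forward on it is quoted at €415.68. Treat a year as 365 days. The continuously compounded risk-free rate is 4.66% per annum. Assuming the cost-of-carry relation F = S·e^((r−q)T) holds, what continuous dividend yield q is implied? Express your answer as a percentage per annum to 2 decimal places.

From F = S·e^((r−q)T): (r − q) = ln(F/S)/T
ln(415.68/412.93) = ln(1.006660) = 0.006638
(r − q) = 0.006638 / (64/365) = 0.037857
q = r − ln(F/S)/T = 0.0466 − 0.037857 = 0.008743
q = 0.87%

0.87%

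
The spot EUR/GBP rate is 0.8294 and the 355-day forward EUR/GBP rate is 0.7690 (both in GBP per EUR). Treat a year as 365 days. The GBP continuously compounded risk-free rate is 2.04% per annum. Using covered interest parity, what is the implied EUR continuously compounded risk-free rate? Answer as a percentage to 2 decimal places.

F = S·e^((r_GBP − r_EUR)T) ⇒ r_EUR = r_GBP − ln(F/S)/T
ln(0.7690/0.8294) = -0.075612; /(355/365) = -0.077742
r_EUR = 0.0204 + 0.077742 = 0.098142
r_EUR = 9.81%

9.81%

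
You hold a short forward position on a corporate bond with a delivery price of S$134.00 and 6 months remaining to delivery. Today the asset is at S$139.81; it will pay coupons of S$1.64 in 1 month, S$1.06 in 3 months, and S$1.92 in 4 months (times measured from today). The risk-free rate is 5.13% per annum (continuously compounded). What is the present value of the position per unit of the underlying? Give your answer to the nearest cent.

PV(remaining coupons) I = 1.64·e^(−0.0513·1/12) + 1.06·e^(−0.0513·3/12) + 1.92·e^(−0.0513·4/12) = 4.5669
Current forward F = (S − I)·e^(rT) = (139.81 − 4.5669)·e^(0.0513·6/12) = 135.2431 × 1.025982 = 138.7570
Value (long) = (F − K)·e^(−rT) = (138.7570 − 134.00) × 0.974676 = 4.6365
Short position value = −(long value) = -S$4.64

-S$4.64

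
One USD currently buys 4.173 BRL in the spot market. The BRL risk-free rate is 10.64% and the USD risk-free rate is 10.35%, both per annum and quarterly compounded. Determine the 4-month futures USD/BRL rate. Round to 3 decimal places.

By covered interest parity, F = S · (1+r_BRL/4)^(4T) / (1+r_USD/4)^(4T)
= 4.173 × 1.035623 / 1.034648 = 4.173 × 1.000942
F = 4.177 BRL per USD

4.177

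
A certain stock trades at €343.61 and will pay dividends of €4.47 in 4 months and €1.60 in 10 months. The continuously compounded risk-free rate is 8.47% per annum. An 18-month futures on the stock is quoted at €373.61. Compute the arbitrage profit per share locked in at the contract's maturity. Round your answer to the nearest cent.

€9.92 per share

PV(dividends) I = 4.47·e^(−0.0847·4/12) + 1.60·e^(−0.0847·10/12) = 5.8365
Fair futures F* = (S − I)·e^(rT) = (343.61 − 5.8365)·e^0.127050 = 337.7735 × 1.135474 = 383.5330
Market €373.61 < fair 383.5330: forward underpriced → reverse cash-and-carry (short the stock, invest proceeds at r, pay the dividends, go long the forward).
Profit at T = |F_mkt − F*| = |373.61 − 383.5330| = €9.92 per share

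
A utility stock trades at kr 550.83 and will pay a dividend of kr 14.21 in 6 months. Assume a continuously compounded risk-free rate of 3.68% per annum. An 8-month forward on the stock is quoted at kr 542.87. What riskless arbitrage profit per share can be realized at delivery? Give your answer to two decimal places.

kr 7.34 per share

PV(dividends) I = 14.21·e^(−0.0368·6/12) = 13.9509
Fair forward F* = (S − I)·e^(rT) = (550.83 − 13.9509)·e^0.024533 = 536.8791 × 1.024836 = 550.2130
Market kr 542.87 < fair 550.2130: forward underpriced → reverse cash-and-carry (short the stock, invest proceeds at r, pay the dividends, go long the forward).
Profit at T = |F_mkt − F*| = |542.87 − 550.2130| = kr 7.34 per share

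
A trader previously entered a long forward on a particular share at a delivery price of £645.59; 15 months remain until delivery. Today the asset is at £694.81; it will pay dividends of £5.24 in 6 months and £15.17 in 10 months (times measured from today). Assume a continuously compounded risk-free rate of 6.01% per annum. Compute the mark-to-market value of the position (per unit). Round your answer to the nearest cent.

£76.43

PV(remaining dividends) I = 5.24·e^(−0.0601·6/12) + 15.17·e^(−0.0601·10/12) = 19.5138
Current forward F = (S − I)·e^(rT) = (694.81 − 19.5138)·e^(0.0601·15/12) = 675.2962 × 1.078019 = 727.9821
Value (long) = (F − K)·e^(−rT) = (727.9821 − 645.59) × 0.927628 = 76.4292
Value = £76.43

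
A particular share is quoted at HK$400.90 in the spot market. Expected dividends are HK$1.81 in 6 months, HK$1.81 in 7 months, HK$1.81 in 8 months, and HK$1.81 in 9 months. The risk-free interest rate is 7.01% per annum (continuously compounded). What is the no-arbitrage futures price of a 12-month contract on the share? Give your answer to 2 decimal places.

PV(dividends) I = 1.81·e^(−0.0701·6/12) + 1.81·e^(−0.0701·7/12) + 1.81·e^(−0.0701·8/12) + 1.81·e^(−0.0701·9/12)
I = 1.7477 + 1.7375 + 1.7274 + 1.7173 = 6.9299
F = (S − I)·e^(rT) = (400.90 − 6.9299) · e^(0.0701·12/12)
= 393.9701 · e^0.070100 = 393.9701 × 1.072615 = HK$422.58

HK$422.58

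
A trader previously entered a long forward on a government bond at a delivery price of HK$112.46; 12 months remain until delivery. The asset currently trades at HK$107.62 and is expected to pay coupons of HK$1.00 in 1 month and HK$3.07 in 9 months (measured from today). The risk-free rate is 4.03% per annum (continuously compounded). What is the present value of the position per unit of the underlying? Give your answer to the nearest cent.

-HK$4.37

PV(remaining coupons) I = 1.00·e^(−0.0403·1/12) + 3.07·e^(−0.0403·9/12) = 3.9752
Current forward F = (S − I)·e^(rT) = (107.62 − 3.9752)·e^(0.0403·12/12) = 103.6448 × 1.041123 = 107.9070
Value (long) = (F − K)·e^(−rT) = (107.9070 − 112.46) × 0.960501 = -4.3732
Value = -HK$4.37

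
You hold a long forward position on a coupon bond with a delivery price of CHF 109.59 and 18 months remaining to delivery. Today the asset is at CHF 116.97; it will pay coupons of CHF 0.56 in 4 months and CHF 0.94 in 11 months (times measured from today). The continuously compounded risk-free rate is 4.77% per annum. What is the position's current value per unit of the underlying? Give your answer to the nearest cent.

CHF 13.50

PV(remaining coupons) I = 0.56·e^(−0.0477·4/12) + 0.94·e^(−0.0477·11/12) = 1.4510
Current forward F = (S − I)·e^(rT) = (116.97 − 1.4510)·e^(0.0477·18/12) = 115.5190 × 1.074172 = 124.0873
Value (long) = (F − K)·e^(−rT) = (124.0873 − 109.59) × 0.930950 = 13.4963
Value = CHF 13.50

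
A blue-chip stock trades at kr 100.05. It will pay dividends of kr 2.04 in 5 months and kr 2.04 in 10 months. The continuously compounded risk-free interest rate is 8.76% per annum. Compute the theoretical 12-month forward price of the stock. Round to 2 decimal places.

PV(dividends) I = 2.04·e^(−0.0876·5/12) + 2.04·e^(−0.0876·10/12)
I = 1.9669 + 1.8964 = 3.8633
F = (S − I)·e^(rT) = (100.05 − 3.8633) · e^(0.0876·12/12)
= 96.1867 · e^0.087600 = 96.1867 × 1.091551 = kr 104.99

kr 104.99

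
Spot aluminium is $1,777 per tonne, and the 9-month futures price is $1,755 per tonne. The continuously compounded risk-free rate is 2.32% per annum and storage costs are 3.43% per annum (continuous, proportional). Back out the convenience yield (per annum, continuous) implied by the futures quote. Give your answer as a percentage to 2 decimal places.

F = S·e^((r+u−y)T) ⇒ (r+u−y) = ln(F/S)/T
ln(1755/1777) = -0.012458; /T ⇒ -0.016611
y = r + u − ln(F/S)/T = 0.0232 + 0.0343 + 0.016611 = 0.074111
y = 7.41%

7.41%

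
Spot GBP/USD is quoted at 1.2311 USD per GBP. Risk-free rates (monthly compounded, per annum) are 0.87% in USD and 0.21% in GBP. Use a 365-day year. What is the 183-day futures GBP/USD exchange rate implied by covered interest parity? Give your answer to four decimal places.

By covered interest parity, F = S · (1+r_USD/12)^(12T) / (1+r_GBP/12)^(12T)
= 1.2311 × 1.004370 / 1.001053 = 1.2311 × 1.003314
F = 1.2352 USD per GBP

1.2352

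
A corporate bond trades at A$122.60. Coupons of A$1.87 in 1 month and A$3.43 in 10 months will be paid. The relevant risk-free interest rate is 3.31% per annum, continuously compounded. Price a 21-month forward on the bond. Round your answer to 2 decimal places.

A$124.40

PV(coupons) I = 1.87·e^(−0.0331·1/12) + 3.43·e^(−0.0331·10/12)
I = 1.8648 + 3.3367 = 5.2015
F = (S − I)·e^(rT) = (122.60 − 5.2015) · e^(0.0331·21/12)
= 117.3985 · e^0.057925 = 117.3985 × 1.059636 = A$124.40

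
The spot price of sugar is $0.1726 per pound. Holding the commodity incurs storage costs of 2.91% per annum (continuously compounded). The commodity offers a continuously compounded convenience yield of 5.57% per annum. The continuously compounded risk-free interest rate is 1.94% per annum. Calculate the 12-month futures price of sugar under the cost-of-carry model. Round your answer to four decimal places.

$0.1714 per pound

Net carry = r + u − y = 0.0194 + 0.0291 − 0.0557 = -0.0072
F = S·e^((r+u−y)T) = 0.1726 · e^(-0.0072 × 12/12) = 0.1726 · e^-0.007200
= 0.1726 × 0.992826 = $0.1714 per pound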